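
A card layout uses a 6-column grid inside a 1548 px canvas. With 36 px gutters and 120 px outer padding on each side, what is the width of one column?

188 px

Content width = 1548 − 2·120 = 1308 px.
1308 − 5·36 = 1128; ÷6 gives c = 188 px.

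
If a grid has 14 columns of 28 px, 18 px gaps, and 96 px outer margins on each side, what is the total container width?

818 px

Adding margins, columns and gutters: 192 + 392 + 234 = 818 px.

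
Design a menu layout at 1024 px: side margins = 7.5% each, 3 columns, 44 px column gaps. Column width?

Each margin = 7.5% of 1024 = 76.8 px; content = 1024 − 2·76.8 = 870.4 px.
870.4 − 2·44 = 782.4; ÷3 gives c = 260.8 px.

260.8 px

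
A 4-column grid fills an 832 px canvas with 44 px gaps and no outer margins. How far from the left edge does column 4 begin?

4c + 3·44 = 832 → 4c = 700 → c = 175 px.
Each column+gutter stride is 219 px; with no margin, 3 of them is 657 px.

657 px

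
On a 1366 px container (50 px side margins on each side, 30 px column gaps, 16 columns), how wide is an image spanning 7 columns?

537 px

Subtract both margins: 1366 − 2·50 = 1266 px.
Subtracting 15 column gaps of 30 leaves 816 for 16 columns, so c = 51 px.
Span of 7: 7·51 + 6·30 = 357 + 180 = 537 px.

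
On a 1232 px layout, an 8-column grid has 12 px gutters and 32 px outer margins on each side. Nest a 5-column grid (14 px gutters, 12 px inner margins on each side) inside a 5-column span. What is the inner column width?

129.1 px

Subtract both margins: 1232 − 2·32 = 1168 px.
8 columns + 7 gutters: 8c + 7·12 = 1168.
8c = 1168 − 84 = 1084, so c = 135.5 px.
Span of 5: 5·135.5 + 4·12 = 677.5 + 48 = 725.5 px.
Inner content = 725.5 − 2·12 = 701.5 px.
5 columns + 4 gutters: 5d + 4·14 = 701.5.
5d = 701.5 − 56 = 645.5, so d = 129.1 px.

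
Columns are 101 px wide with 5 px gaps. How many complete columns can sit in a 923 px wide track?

Each extra column adds 101 + 5 = 106 px.
(923 + 5) / 106 = 8.75, so 8 columns fit.

8 columns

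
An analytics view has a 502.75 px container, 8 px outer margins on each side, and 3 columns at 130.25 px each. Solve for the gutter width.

Inside the margins: 502.75 − 16 = 486.75 px.
3 columns take 3·130.25 = 390.75 px; remaining 96 splits into 2 gutters.
g = 96 / 2 = 48 px.

48 px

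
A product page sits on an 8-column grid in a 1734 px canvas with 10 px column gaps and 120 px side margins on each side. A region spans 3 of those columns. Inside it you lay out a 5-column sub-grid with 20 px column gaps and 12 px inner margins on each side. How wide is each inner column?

Outer content = 1734 − 2·120 = 1494 px.
8 columns + 7 column gaps: 8c + 7·10 = 1494.
8c = 1494 − 70 = 1424, so c = 178 px.
3-column span = 3·178 + 2·10 = 554 px.
Inner content = 554 − 2·12 = 530 px.
530 − 4·20 = 450; ÷5 gives d = 90 px.

90 px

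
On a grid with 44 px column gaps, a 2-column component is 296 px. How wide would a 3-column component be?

296 − 1·44 = 252; ÷2 gives c = 126 px.
Span of 3: 3·126 + 2·44 = 378 + 88 = 466 px.

466 px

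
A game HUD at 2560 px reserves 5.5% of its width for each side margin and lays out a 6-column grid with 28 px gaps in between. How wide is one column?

356.4 px

Each margin = 5.5% of 2560 = 140.8 px; content = 2560 − 2·140.8 = 2278.4 px.
2278.4 − 5·28 = 2138.4; ÷6 gives c = 356.4 px.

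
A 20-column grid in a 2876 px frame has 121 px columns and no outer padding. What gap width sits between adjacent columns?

20·121 + 19g = 2876 → 19g = 456 → g = 24 px.

24 px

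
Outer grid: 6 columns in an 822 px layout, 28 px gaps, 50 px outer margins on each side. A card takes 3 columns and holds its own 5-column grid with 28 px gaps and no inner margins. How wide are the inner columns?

Inside the margins: 822 − 100 = 722 px.
6 columns + 5 gaps: 6c + 5·28 = 722.
6c = 722 − 140 = 582, so c = 97 px.
3 columns plus 2 gaps: 291 + 56 = 347 px.
347 − 4·28 = 235; ÷5 gives d = 47 px.

47 px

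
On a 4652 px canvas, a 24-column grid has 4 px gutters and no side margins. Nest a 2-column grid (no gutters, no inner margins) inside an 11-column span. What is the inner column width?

4652 − 23·4 = 4560; ÷24 gives c = 190 px.
11 columns plus 10 gutters: 2090 + 40 = 2130 px.
2130 / 2 = 1065 px per column.

1065 px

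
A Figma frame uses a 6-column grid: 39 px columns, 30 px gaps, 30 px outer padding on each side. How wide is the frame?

Frame = 2·30 + 6·39 + 5·30 = 60 + 234 + 150 = 444 px.

444 px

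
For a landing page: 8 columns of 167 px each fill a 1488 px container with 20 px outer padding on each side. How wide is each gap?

Content width = 1488 − 2·20 = 1448 px.
Columns use 1336 px, leaving 112 px across 7 gaps = 16 px each.

16 px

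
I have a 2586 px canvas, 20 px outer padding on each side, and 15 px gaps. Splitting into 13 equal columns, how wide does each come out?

182 px

Subtract both margins: 2586 − 2·20 = 2546 px.
13 columns + 12 gaps: 13c + 12·15 = 2546.
13c = 2546 − 180 = 2366, so c = 182 px.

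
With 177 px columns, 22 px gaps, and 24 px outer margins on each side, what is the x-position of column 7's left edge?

1218 px

Each column+gutter stride is 199 px; 6 of them past the 24 px margin is 24 + 1194 = 1218 px.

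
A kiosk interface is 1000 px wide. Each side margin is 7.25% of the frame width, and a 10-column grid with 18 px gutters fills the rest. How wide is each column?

69.3 px

Each margin = 7.25% of 1000 = 72.5 px; content = 1000 − 2·72.5 = 855 px.
Subtracting 9 gutters of 18 leaves 693 for 10 columns, so c = 69.3 px.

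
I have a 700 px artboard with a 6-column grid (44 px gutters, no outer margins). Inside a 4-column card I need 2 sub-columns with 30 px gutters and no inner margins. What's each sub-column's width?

6c + 5·44 = 700 → 6c = 480 → c = 80 px.
4 columns plus 3 gutters: 320 + 132 = 452 px.
2 columns + 1 gutter: 2d + 1·30 = 452.
2d = 452 − 30 = 422, so d = 211 px.

211 px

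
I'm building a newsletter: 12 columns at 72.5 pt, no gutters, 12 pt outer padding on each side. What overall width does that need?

894 pt

Total width: 2·12 + 12·72.5 = 894 pt.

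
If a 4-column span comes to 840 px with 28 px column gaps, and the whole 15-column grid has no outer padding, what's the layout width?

4c + 3·28 = 840 → 4c = 756 → c = 189 px.
Total width: 15·189 + 14·28 = 3227 px.

3227 px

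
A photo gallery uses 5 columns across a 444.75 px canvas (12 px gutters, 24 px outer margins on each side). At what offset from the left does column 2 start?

105.75 px

Subtract both margins: 444.75 − 2·24 = 396.75 px.
Subtracting 4 gutters of 12 leaves 348.75 for 5 columns, so c = 69.75 px.
Before column 2: the margin + 1 column + 1 gutter.
Offset = 24 + 1·(69.75 + 12) = 24 + 81.75 = 105.75 px.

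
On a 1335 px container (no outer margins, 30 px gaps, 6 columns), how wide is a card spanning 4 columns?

880 px

6 columns + 5 gaps: 6c + 5·30 = 1335.
6c = 1335 − 150 = 1185, so c = 197.5 px.
4 columns plus 3 gaps: 790 + 90 = 880 px.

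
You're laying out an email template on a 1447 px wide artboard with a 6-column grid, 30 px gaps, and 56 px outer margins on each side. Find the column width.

197.5 px

Take off 112 px of margins, leaving 1335 px.
6c + 5·30 = 1335 → 6c = 1185 → c = 197.5 px.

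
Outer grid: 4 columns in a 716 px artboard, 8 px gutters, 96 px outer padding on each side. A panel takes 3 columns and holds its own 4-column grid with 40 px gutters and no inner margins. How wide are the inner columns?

Inside the margins: 716 − 192 = 524 px.
Subtracting 3 gutters of 8 leaves 500 for 4 columns, so c = 125 px.
3 columns plus 2 gutters: 375 + 16 = 391 px.
4d + 3·40 = 391 → 4d = 271 → d = 67.75 px.

67.75 px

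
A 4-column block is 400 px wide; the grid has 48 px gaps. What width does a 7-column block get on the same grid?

4 columns + 3 gaps: 4c + 3·48 = 400.
4c = 400 − 144 = 256, so c = 64 px.
7-column span = 7·64 + 6·48 = 736 px.

736 px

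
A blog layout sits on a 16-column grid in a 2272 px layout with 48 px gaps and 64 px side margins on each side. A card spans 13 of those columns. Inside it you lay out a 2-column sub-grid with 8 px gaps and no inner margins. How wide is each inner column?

Inside the margins: 2272 − 128 = 2144 px.
16c + 15·48 = 2144 → 16c = 1424 → c = 89 px.
Span of 13: 13·89 + 12·48 = 1157 + 576 = 1733 px.
Subtracting 1 gap of 8 leaves 1725 for 2 columns, so d = 862.5 px.

862.5 px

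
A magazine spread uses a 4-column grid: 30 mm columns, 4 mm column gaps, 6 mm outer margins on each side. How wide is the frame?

144 mm

Adding margins, columns and gutters: 12 + 120 + 12 = 144 mm.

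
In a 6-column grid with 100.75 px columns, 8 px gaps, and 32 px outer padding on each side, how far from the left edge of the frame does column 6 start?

Each column+gutter stride is 108.75 px; 5 of them past the 32 px margin is 32 + 543.75 = 575.75 px.

575.75 px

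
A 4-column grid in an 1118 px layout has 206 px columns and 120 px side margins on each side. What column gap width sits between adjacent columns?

18 px

Take off 240 px of margins, leaving 878 px.
Columns use 824 px, leaving 54 px across 3 column gaps = 18 px each.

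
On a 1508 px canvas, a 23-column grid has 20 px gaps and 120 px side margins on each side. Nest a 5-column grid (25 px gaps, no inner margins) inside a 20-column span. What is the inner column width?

Inside the margins: 1508 − 240 = 1268 px.
23c + 22·20 = 1268 → 23c = 828 → c = 36 px.
Span of 20: 20·36 + 19·20 = 720 + 380 = 1100 px.
Subtracting 4 gaps of 25 leaves 1000 for 5 columns, so d = 200 px.

200 px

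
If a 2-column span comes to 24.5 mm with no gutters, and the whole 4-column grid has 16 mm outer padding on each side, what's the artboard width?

24.5 / 2 = 12.25 mm per column.
Total width: 2·16 + 4·12.25 = 81 mm.

81 mm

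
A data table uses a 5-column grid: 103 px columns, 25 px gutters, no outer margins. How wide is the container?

Summing: 515 + 100 = 615 px.

615 px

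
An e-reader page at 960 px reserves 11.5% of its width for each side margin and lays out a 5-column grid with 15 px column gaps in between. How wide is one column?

135.84 px

960 × (1 − 2·11.5%) = 960 × 77% = 739.2 px for the columns.
Subtracting 4 column gaps of 15 leaves 679.2 for 5 columns, so c = 135.84 px.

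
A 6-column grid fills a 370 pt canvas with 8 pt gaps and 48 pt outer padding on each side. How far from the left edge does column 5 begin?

236 pt

Subtract both margins: 370 − 2·48 = 274 pt.
Subtracting 5 gaps of 8 leaves 234 for 6 columns, so c = 39 pt.
Before column 5: the margin + 4 columns + 4 gaps.
Offset = 48 + 4·(39 + 8) = 48 + 188 = 236 pt.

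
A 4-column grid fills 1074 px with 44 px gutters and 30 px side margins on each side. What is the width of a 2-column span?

Inside the margins: 1074 − 60 = 1014 px.
Subtracting 3 gutters of 44 leaves 882 for 4 columns, so c = 220.5 px.
Span of 2: 2·220.5 + 1·44 = 441 + 44 = 485 px.

485 px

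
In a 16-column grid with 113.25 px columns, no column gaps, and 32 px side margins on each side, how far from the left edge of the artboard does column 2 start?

145.25 px

Before column 2: the margin + 1 column + 1 column gap.
Offset = 32 + 1·(113.25 + 0) = 32 + 113.25 = 145.25 px.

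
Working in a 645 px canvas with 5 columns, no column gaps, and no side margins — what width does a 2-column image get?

258 px

With no column gaps, each column is 645/5 = 129 px.
With no column gaps, 2 columns span 2·129 = 258 px.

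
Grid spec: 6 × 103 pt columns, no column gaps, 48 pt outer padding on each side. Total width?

714 pt

Summing: 96 + 618 = 714 pt.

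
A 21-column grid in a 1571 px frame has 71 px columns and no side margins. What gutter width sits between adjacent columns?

21 columns take 21·71 = 1491 px; remaining 80 splits into 20 gutters.
g = 80 / 20 = 4 px.

4 px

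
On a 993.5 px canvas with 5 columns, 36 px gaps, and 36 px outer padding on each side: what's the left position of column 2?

227.5 px

Content = 993.5 − 2·36 = 921.5 px.
5c + 4·36 = 921.5 → 5c = 777.5 → c = 155.5 px.
Each column+gutter stride is 191.5 px; 1 of them past the 36 px margin is 36 + 191.5 = 227.5 px.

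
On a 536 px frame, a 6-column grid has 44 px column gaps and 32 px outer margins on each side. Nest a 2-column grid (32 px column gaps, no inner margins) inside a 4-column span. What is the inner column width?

Subtract both margins: 536 − 2·32 = 472 px.
Subtracting 5 column gaps of 44 leaves 252 for 6 columns, so c = 42 px.
Span of 4: 4·42 + 3·44 = 168 + 132 = 300 px.
300 − 1·32 = 268; ÷2 gives d = 134 px.

134 px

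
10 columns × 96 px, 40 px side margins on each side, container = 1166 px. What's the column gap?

14 px

Inside the margins: 1166 − 80 = 1086 px.
Columns use 960 px, leaving 126 px across 9 column gaps = 14 px each.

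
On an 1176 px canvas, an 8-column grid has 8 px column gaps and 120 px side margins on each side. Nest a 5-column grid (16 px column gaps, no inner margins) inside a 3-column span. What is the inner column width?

56.4 px

Subtract both margins: 1176 − 2·120 = 936 px.
8 columns + 7 column gaps: 8c + 7·8 = 936.
8c = 936 − 56 = 880, so c = 110 px.
3-column span = 3·110 + 2·8 = 346 px.
346 − 4·16 = 282; ÷5 gives d = 56.4 px.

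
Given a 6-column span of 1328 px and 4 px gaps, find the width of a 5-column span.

6c + 5·4 = 1328 → 6c = 1308 → c = 218 px.
5-column span = 5·218 + 4·4 = 1106 px.

1106 px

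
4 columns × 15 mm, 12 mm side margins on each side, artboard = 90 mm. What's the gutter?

Subtract both margins: 90 − 2·12 = 66 mm.
Columns use 60 mm, leaving 6 mm across 3 gutters = 2 mm each.

2 mm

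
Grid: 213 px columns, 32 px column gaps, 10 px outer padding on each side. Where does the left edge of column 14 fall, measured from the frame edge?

3195 px

Before column 14: the margin + 13 columns + 13 column gaps.
Offset = 10 + 13·(213 + 32) = 10 + 3185 = 3195 px.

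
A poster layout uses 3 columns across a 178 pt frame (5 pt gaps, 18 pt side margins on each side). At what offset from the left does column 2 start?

Content = 178 − 2·18 = 142 pt.
3c + 2·5 = 142 → 3c = 132 → c = 44 pt.
Before column 2: the margin + 1 column + 1 gap.
Offset = 18 + 1·(44 + 5) = 18 + 49 = 67 pt.

67 pt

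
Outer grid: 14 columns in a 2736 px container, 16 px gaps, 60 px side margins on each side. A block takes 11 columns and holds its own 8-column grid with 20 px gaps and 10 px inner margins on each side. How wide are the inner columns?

236.5 px

Outer content = 2736 − 2·60 = 2616 px.
2616 − 13·16 = 2408; ÷14 gives c = 172 px.
Span of 11: 11·172 + 10·16 = 1892 + 160 = 2052 px.
Inner content = 2052 − 2·10 = 2032 px.
8d + 7·20 = 2032 → 8d = 1892 → d = 236.5 px.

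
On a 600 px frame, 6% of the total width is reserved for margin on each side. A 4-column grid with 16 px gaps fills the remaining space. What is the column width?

600 × (1 − 2·6%) = 600 × 88% = 528 px for the columns.
4c + 3·16 = 528 → 4c = 480 → c = 120 px.

120 px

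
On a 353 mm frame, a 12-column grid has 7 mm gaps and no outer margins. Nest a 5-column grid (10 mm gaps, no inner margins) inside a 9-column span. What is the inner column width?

44.6 mm

Subtracting 11 gaps of 7 leaves 276 for 12 columns, so c = 23 mm.
9 columns plus 8 gaps: 207 + 56 = 263 mm.
5 columns + 4 gaps: 5d + 4·10 = 263.
5d = 263 − 40 = 223, so d = 44.6 mm.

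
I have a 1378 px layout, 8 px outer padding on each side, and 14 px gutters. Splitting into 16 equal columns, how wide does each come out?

Take off 16 px of margins, leaving 1362 px.
1362 − 15·14 = 1152; ÷16 gives c = 72 px.

72 px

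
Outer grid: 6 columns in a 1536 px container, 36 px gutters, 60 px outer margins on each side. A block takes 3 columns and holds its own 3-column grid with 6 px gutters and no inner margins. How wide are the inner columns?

Inside the margins: 1536 − 120 = 1416 px.
1416 − 5·36 = 1236; ÷6 gives c = 206 px.
3 columns plus 2 gutters: 618 + 72 = 690 px.
Subtracting 2 gutters of 6 leaves 678 for 3 columns, so d = 226 px.

226 px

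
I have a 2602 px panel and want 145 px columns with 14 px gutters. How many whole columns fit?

Each extra column adds 145 + 14 = 159 px.
(2602 + 14) / 159 = 16.45, so 16 columns fit.

16 columns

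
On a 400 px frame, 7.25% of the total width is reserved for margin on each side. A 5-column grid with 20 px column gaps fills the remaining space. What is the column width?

52.4 px

Margins: 7.25% × 400 = 29 px each, so content = 400 − 58 = 342 px.
5 columns + 4 column gaps: 5c + 4·20 = 342.
5c = 342 − 80 = 262, so c = 52.4 px.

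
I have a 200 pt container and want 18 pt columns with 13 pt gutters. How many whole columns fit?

6 columns: 6·18 + 5·13 = 173 pt ≤ 200.
7 columns: 204 pt > 200. So 6.

6 columns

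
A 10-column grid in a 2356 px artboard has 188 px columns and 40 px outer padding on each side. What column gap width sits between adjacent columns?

Take off 80 px of margins, leaving 2276 px.
Columns use 1880 px, leaving 396 px across 9 column gaps = 44 px each.

44 px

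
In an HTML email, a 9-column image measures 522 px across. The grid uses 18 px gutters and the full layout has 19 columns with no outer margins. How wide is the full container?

1122 px

Subtracting 8 gutters of 18 leaves 378 for 9 columns, so c = 42 px.
Summing: 798 + 324 = 1122 px.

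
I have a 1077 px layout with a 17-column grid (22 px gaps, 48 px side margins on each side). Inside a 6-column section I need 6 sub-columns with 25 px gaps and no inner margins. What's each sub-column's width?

Subtract both margins: 1077 − 2·48 = 981 px.
981 − 16·22 = 629; ÷17 gives c = 37 px.
6 columns plus 5 gaps: 222 + 110 = 332 px.
6d + 5·25 = 332 → 6d = 207 → d = 34.5 px.

34.5 px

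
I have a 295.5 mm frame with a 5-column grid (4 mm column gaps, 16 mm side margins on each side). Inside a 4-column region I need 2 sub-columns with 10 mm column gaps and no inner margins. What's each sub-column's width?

Inside the margins: 295.5 − 32 = 263.5 mm.
5 columns + 4 column gaps: 5c + 4·4 = 263.5.
5c = 263.5 − 16 = 247.5, so c = 49.5 mm.
4-column span = 4·49.5 + 3·4 = 210 mm.
2 columns + 1 column gap: 2d + 1·10 = 210.
2d = 210 − 10 = 200, so d = 100 mm.

100 mm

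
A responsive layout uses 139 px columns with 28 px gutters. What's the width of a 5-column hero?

5 columns plus 4 gutters: 695 + 112 = 807 px.

807 px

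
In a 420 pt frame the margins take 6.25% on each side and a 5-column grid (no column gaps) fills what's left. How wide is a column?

420 × (1 − 2·6.25%) = 420 × 87.5% = 367.5 pt for the columns.
With no column gaps, each column is 367.5/5 = 73.5 pt.

73.5 pt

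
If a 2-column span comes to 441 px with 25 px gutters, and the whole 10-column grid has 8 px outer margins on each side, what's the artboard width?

2321 px

2c + 1·25 = 441 → 2c = 416 → c = 208 px.
Total width: 2·8 + 10·208 + 9·25 = 2321 px.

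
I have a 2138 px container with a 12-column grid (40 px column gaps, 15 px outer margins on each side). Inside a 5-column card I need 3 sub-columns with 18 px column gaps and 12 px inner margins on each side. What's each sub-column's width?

Outer content = 2138 − 2·15 = 2108 px.
Subtracting 11 column gaps of 40 leaves 1668 for 12 columns, so c = 139 px.
5-column span = 5·139 + 4·40 = 855 px.
Inner content = 855 − 2·12 = 831 px.
Subtracting 2 column gaps of 18 leaves 795 for 3 columns, so d = 265 px.

265 px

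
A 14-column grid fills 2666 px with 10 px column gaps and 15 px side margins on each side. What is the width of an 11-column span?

Subtract both margins: 2666 − 2·15 = 2636 px.
2636 − 13·10 = 2506; ÷14 gives c = 179 px.
11-column span = 11·179 + 10·10 = 2069 px.

2069 px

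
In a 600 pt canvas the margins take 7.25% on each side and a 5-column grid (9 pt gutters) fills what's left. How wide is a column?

95.4 pt

600 × (1 − 2·7.25%) = 600 × 85.5% = 513 pt for the columns.
Subtracting 4 gutters of 9 leaves 477 for 5 columns, so c = 95.4 pt.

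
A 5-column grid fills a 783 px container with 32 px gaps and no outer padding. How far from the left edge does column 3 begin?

326 px

Subtracting 4 gaps of 32 leaves 655 for 5 columns, so c = 131 px.
Before column 3: 2 columns + 2 gaps.
Offset = 2·(131 + 32) = 2·163 = 326 px.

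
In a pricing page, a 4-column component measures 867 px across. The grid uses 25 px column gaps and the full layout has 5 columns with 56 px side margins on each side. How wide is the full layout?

1202 px

4 columns + 3 column gaps: 4c + 3·25 = 867.
4c = 867 − 75 = 792, so c = 198 px.
Adding margins, columns and gutters: 112 + 990 + 100 = 1202 px.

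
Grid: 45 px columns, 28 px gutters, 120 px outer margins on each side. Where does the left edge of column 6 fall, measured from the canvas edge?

Each column+gutter stride is 73 px; 5 of them past the 120 px margin is 120 + 365 = 485 px.

485 px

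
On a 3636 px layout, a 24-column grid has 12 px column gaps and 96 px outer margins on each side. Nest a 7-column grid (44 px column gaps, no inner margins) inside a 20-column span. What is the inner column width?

372 px

Outer content = 3636 − 2·96 = 3444 px.
24 columns + 23 column gaps: 24c + 23·12 = 3444.
24c = 3444 − 276 = 3168, so c = 132 px.
20-column span = 20·132 + 19·12 = 2868 px.
2868 − 6·44 = 2604; ÷7 gives d = 372 px.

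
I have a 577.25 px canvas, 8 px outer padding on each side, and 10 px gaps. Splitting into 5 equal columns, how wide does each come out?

104.25 px

Subtract both margins: 577.25 − 2·8 = 561.25 px.
561.25 − 4·10 = 521.25; ÷5 gives c = 104.25 px.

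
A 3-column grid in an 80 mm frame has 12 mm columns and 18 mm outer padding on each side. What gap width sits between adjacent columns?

Take off 36 mm of margins, leaving 44 mm.
3 columns take 3·12 = 36 mm; remaining 8 splits into 2 gaps.
g = 8 / 2 = 4 mm.

4 mm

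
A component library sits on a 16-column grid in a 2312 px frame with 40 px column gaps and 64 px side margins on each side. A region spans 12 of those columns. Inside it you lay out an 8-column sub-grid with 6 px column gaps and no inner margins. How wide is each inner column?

198.25 px

Take off 128 px of margins, leaving 2184 px.
16c + 15·40 = 2184 → 16c = 1584 → c = 99 px.
12 columns plus 11 column gaps: 1188 + 440 = 1628 px.
8d + 7·6 = 1628 → 8d = 1586 → d = 198.25 px.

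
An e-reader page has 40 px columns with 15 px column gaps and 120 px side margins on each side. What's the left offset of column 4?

285 px

Each column+gutter stride is 55 px; 3 of them past the 120 px margin is 120 + 165 = 285 px.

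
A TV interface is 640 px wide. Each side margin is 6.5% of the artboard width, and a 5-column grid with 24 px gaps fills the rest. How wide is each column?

Margins: 6.5% × 640 = 41.6 px each, so content = 640 − 83.2 = 556.8 px.
5 columns + 4 gaps: 5c + 4·24 = 556.8.
5c = 556.8 − 96 = 460.8, so c = 92.16 px.

92.16 px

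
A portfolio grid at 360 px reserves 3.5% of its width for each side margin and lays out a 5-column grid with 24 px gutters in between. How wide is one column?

360 × (1 − 2·3.5%) = 360 × 93% = 334.8 px for the columns.
Subtracting 4 gutters of 24 leaves 238.8 for 5 columns, so c = 47.76 px.

47.76 px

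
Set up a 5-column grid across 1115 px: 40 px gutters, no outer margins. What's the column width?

1115 − 4·40 = 955; ÷5 gives c = 191 px.

191 px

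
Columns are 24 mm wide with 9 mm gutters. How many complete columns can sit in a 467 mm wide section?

14 columns

Each extra column adds 24 + 9 = 33 mm.
(467 + 9) / 33 = 14.42, so 14 columns fit.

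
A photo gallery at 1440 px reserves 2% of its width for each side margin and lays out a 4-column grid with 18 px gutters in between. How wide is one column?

1440 × (1 − 2·2%) = 1440 × 96% = 1382.4 px for the columns.
1382.4 − 3·18 = 1328.4; ÷4 gives c = 332.1 px.

332.1 px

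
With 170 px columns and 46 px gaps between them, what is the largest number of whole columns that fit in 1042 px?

5 columns

5 columns: 5·170 + 4·46 = 1034 px ≤ 1042.
6 columns: 1250 px > 1042. So 5.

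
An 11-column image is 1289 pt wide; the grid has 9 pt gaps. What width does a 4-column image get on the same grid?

11c + 10·9 = 1289 → 11c = 1199 → c = 109 pt.
4 columns plus 3 gaps: 436 + 27 = 463 pt.

463 pt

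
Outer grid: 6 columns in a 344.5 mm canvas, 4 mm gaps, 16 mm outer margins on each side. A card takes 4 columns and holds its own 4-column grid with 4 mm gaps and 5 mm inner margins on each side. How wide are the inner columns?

46.25 mm

Outer content = 344.5 − 2·16 = 312.5 mm.
6 columns + 5 gaps: 6c + 5·4 = 312.5.
6c = 312.5 − 20 = 292.5, so c = 48.75 mm.
4 columns plus 3 gaps: 195 + 12 = 207 mm.
Inner content = 207 − 2·5 = 197 mm.
4 columns + 3 gaps: 4d + 3·4 = 197.
4d = 197 − 12 = 185, so d = 46.25 mm.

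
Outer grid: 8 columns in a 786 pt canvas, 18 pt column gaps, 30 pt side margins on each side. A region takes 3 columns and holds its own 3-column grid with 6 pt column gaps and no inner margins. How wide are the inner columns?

83 pt

Outer content = 786 − 2·30 = 726 pt.
8 columns + 7 column gaps: 8c + 7·18 = 726.
8c = 726 − 126 = 600, so c = 75 pt.
3-column span = 3·75 + 2·18 = 261 pt.
3d + 2·6 = 261 → 3d = 249 → d = 83 pt.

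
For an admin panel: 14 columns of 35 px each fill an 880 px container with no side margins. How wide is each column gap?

Columns use 490 px, leaving 390 px across 13 column gaps = 30 px each.

30 px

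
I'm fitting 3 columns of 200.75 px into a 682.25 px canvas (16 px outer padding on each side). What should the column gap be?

24 px

Take off 32 px of margins, leaving 650.25 px.
3·200.75 + 2g = 650.25 → 2g = 48 → g = 24 px.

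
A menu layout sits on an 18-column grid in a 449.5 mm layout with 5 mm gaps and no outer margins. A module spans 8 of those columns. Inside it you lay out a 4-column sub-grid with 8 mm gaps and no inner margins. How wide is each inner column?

43.25 mm

18c + 17·5 = 449.5 → 18c = 364.5 → c = 20.25 mm.
8 columns plus 7 gaps: 162 + 35 = 197 mm.
4d + 3·8 = 197 → 4d = 173 → d = 43.25 mm.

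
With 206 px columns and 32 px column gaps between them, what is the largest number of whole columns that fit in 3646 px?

15 columns

k columns need k·206 + (k−1)·32 = k·238 − 32.
k·238 − 32 ≤ 3646 → k ≤ 3678 / 238 ≈ 15.45, so k = 15.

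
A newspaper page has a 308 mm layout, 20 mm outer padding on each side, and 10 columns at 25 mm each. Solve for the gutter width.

2 mm

Content width = 308 − 2·20 = 268 mm.
10 columns take 10·25 = 250 mm; remaining 18 splits into 9 gutters.
g = 18 / 9 = 2 mm.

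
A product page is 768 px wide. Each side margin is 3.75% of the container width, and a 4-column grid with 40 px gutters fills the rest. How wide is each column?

147.6 px

Margins: 3.75% × 768 = 28.8 px each, so content = 768 − 57.6 = 710.4 px.
4c + 3·40 = 710.4 → 4c = 590.4 → c = 147.6 px.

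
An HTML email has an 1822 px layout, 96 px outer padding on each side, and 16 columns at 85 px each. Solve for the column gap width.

18 px

Inside the margins: 1822 − 192 = 1630 px.
Columns use 1360 px, leaving 270 px across 15 column gaps = 18 px each.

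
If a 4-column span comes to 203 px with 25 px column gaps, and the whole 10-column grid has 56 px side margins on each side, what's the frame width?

657 px

4 columns + 3 column gaps: 4c + 3·25 = 203.
4c = 203 − 75 = 128, so c = 32 px.
Total width: 2·56 + 10·32 + 9·25 = 657 px.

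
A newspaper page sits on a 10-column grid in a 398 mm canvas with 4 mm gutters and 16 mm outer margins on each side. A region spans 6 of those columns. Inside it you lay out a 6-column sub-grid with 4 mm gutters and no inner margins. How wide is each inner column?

33 mm

Subtract both margins: 398 − 2·16 = 366 mm.
366 − 9·4 = 330; ÷10 gives c = 33 mm.
Span of 6: 6·33 + 5·4 = 198 + 20 = 218 mm.
6 columns + 5 gutters: 6d + 5·4 = 218.
6d = 218 − 20 = 198, so d = 33 mm.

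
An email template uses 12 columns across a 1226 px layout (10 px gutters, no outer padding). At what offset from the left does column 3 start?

206 px

12 columns + 11 gutters: 12c + 11·10 = 1226.
12c = 1226 − 110 = 1116, so c = 93 px.
Before column 3: 2 columns + 2 gutters.
Offset = 2·(93 + 10) = 2·103 = 206 px.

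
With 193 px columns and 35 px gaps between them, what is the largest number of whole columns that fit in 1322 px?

5 columns

Each extra column adds 193 + 35 = 228 px.
(1322 + 35) / 228 = 5.95, so 5 columns fit.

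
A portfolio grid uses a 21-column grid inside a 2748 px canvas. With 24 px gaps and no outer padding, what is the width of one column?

21c + 20·24 = 2748 → 21c = 2268 → c = 108 px.

108 px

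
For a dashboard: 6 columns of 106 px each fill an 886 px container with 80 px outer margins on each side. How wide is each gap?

18 px

Content width = 886 − 2·80 = 726 px.
6·106 + 5g = 726 → 5g = 90 → g = 18 px.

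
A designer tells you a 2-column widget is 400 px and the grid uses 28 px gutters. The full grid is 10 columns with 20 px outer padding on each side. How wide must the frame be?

2 columns + 1 gutter: 2c + 1·28 = 400.
2c = 400 − 28 = 372, so c = 186 px.
Adding margins, columns and gutters: 40 + 1860 + 252 = 2152 px.

2152 px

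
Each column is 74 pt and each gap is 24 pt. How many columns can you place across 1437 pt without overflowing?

14 columns

14 columns: 14·74 + 13·24 = 1348 pt ≤ 1437.
15 columns: 1446 pt > 1437. So 14.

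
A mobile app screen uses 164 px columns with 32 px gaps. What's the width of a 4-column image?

752 px

4 columns plus 3 gaps: 656 + 96 = 752 px.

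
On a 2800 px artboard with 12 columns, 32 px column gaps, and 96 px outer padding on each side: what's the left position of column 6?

1196 px

Content = 2800 − 2·96 = 2608 px.
12c + 11·32 = 2608 → 12c = 2256 → c = 188 px.
Each column+gutter stride is 220 px; 5 of them past the 96 px margin is 96 + 1100 = 1196 px.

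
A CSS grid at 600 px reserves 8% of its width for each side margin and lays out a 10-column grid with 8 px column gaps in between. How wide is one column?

43.2 px

Margins: 8% × 600 = 48 px each, so content = 600 − 96 = 504 px.
10 columns + 9 column gaps: 10c + 9·8 = 504.
10c = 504 − 72 = 432, so c = 43.2 px.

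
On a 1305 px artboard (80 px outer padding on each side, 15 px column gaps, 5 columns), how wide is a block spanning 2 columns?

Inside the margins: 1305 − 160 = 1145 px.
5c + 4·15 = 1145 → 5c = 1085 → c = 217 px.
Span of 2: 2·217 + 1·15 = 434 + 15 = 449 px.

449 px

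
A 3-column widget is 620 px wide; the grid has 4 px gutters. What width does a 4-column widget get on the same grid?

828 px

Subtracting 2 gutters of 4 leaves 612 for 3 columns, so c = 204 px.
4 columns plus 3 gutters: 816 + 12 = 828 px.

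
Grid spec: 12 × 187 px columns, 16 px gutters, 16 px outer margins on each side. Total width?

2452 px

Total width: 2·16 + 12·187 + 11·16 = 2452 px.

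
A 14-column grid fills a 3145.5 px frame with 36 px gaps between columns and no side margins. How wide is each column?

3145.5 − 13·36 = 2677.5; ÷14 gives c = 191.25 px.

191.25 px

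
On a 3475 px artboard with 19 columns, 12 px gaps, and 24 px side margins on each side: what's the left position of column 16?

2739 px

Subtract both margins: 3475 − 2·24 = 3427 px.
3427 − 18·12 = 3211; ÷19 gives c = 169 px.
Each column+gutter stride is 181 px; 15 of them past the 24 px margin is 24 + 2715 = 2739 px.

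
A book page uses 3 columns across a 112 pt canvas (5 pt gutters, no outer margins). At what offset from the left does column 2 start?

39 pt

3 columns + 2 gutters: 3c + 2·5 = 112.
3c = 112 − 10 = 102, so c = 34 pt.
No margin, so column 2 starts at 1·(column + gutter) = 1·39 = 39 pt.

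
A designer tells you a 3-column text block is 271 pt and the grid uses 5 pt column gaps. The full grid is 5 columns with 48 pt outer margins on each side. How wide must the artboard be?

3 columns + 2 column gaps: 3c + 2·5 = 271.
3c = 271 − 10 = 261, so c = 87 pt.
Artboard = 2·48 + 5·87 + 4·5 = 96 + 435 + 20 = 551 pt.

551 pt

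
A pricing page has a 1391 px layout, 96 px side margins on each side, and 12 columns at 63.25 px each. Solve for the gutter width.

Content width = 1391 − 2·96 = 1199 px.
12·63.25 + 11g = 1199 → 11g = 440 → g = 40 px.

40 px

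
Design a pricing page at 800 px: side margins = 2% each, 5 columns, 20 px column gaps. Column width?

800 × (1 − 2·2%) = 800 × 96% = 768 px for the columns.
768 − 4·20 = 688; ÷5 gives c = 137.6 px.

137.6 px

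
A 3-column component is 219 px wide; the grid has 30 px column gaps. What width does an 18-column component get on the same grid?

219 − 2·30 = 159; ÷3 gives c = 53 px.
18 columns plus 17 column gaps: 954 + 510 = 1464 px.

1464 px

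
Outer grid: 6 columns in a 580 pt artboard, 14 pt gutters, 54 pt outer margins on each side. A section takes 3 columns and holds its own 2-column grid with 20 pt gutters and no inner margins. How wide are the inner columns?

Subtract both margins: 580 − 2·54 = 472 pt.
472 − 5·14 = 402; ÷6 gives c = 67 pt.
3-column span = 3·67 + 2·14 = 229 pt.
2d + 1·20 = 229 → 2d = 209 → d = 104.5 pt.

104.5 pt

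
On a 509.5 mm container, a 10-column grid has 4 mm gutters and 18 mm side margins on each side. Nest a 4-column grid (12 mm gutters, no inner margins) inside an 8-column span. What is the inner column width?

85.5 mm

Subtract both margins: 509.5 − 2·18 = 473.5 mm.
Subtracting 9 gutters of 4 leaves 437.5 for 10 columns, so c = 43.75 mm.
Span of 8: 8·43.75 + 7·4 = 350 + 28 = 378 mm.
4d + 3·12 = 378 → 4d = 342 → d = 85.5 mm.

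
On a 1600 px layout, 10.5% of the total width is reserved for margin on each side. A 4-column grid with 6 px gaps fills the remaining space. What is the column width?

311.5 px

Each margin = 10.5% of 1600 = 168 px; content = 1600 − 2·168 = 1264 px.
1264 − 3·6 = 1246; ÷4 gives c = 311.5 px.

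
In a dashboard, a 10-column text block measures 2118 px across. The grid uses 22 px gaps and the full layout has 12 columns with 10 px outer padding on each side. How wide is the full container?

2566 px

2118 − 9·22 = 1920; ÷10 gives c = 192 px.
Container = 2·10 + 12·192 + 11·22 = 20 + 2304 + 242 = 2566 px.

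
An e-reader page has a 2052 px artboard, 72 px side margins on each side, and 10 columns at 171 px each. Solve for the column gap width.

22 px

Subtract both margins: 2052 − 2·72 = 1908 px.
10·171 + 9g = 1908 → 9g = 198 → g = 22 px.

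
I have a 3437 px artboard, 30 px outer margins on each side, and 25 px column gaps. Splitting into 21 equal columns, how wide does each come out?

Content width = 3437 − 2·30 = 3377 px.
Subtracting 20 column gaps of 25 leaves 2877 for 21 columns, so c = 137 px.

137 px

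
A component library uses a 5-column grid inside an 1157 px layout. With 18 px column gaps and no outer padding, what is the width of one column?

5c + 4·18 = 1157 → 5c = 1085 → c = 217 px.

217 px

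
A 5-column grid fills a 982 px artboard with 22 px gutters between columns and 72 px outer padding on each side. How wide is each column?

Subtract both margins: 982 − 2·72 = 838 px.
838 − 4·22 = 750; ÷5 gives c = 150 px.

150 px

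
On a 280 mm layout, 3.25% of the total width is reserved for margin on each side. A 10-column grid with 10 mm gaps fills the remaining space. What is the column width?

17.18 mm

Each margin = 3.25% of 280 = 9.1 mm; content = 280 − 2·9.1 = 261.8 mm.
261.8 − 9·10 = 171.8; ÷10 gives c = 17.18 mm.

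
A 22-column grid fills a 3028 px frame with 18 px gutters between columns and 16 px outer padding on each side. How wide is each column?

119 px

Take off 32 px of margins, leaving 2996 px.
22 columns + 21 gutters: 22c + 21·18 = 2996.
22c = 2996 − 378 = 2618, so c = 119 px.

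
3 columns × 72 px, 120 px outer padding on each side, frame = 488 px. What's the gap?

16 px

Subtract both margins: 488 − 2·120 = 248 px.
3·72 + 2g = 248 → 2g = 32 → g = 16 px.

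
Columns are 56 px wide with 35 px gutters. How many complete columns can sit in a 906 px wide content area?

10 columns

k columns need k·56 + (k−1)·35 = k·91 − 35.
k·91 − 35 ≤ 906 → k ≤ 941 / 91 ≈ 10.34, so k = 10.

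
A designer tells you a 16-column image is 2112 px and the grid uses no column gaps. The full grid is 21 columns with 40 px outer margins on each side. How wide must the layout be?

2852 px

2112 / 16 = 132 px per column.
Summing: 80 + 2772 = 2852 px.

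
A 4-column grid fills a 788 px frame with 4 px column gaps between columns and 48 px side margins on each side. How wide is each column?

Content width = 788 − 2·48 = 692 px.
692 − 3·4 = 680; ÷4 gives c = 170 px.

170 px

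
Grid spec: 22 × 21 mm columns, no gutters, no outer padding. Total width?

Summing: 462 = 462 mm.

462 mm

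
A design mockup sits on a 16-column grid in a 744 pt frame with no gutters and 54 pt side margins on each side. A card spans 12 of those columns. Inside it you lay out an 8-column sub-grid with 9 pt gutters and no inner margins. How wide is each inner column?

51.75 pt

Subtract both margins: 744 − 2·54 = 636 pt.
With no gutters, each column is 636/16 = 39.75 pt.
12-column span = 12·39.75 = 477 pt.
477 − 7·9 = 414; ÷8 gives d = 51.75 pt.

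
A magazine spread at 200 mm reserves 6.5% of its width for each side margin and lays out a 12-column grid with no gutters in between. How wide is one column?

Margins: 6.5% × 200 = 13 mm each, so content = 200 − 26 = 174 mm.
With no gutters, each column is 174/12 = 14.5 mm.

14.5 mm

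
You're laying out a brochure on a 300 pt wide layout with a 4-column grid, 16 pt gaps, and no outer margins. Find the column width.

300 − 3·16 = 252; ÷4 gives c = 63 pt.

63 pt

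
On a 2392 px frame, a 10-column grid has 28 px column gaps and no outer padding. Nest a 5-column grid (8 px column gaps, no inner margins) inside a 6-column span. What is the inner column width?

2392 − 9·28 = 2140; ÷10 gives c = 214 px.
6 columns plus 5 column gaps: 1284 + 140 = 1424 px.
5d + 4·8 = 1424 → 5d = 1392 → d = 278.4 px.

278.4 px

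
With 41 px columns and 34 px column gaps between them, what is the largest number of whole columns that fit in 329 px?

4 columns: 4·41 + 3·34 = 266 px ≤ 329.
5 columns: 341 px > 329. So 4.

4 columns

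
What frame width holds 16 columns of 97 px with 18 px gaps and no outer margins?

1822 px

Total width: 16·97 + 15·18 = 1822 px.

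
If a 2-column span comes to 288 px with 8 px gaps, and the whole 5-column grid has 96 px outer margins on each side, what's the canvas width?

924 px

Subtracting 1 gap of 8 leaves 280 for 2 columns, so c = 140 px.
Total width: 2·96 + 5·140 + 4·8 = 924 px.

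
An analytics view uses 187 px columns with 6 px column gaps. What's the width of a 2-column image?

Span of 2: 2·187 + 1·6 = 374 + 6 = 380 px.

380 px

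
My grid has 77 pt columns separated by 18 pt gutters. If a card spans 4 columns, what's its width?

4-column span = 4·77 + 3·18 = 362 pt.

362 pt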